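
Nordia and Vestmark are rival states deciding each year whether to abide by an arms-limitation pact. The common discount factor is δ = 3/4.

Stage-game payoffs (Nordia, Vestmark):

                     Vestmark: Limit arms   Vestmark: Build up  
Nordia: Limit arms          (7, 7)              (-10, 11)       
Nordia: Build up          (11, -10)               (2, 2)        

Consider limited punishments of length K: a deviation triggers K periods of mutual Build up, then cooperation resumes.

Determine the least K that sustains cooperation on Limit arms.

Need Σ_{k=1}^{K} δ^k ≥ (11−7)/(7−2) = 0.8000 at δ = 3/4.
At K = 1 the sum is 0.7500 < 0.8000; at K = 2 it is 1.3125 ≥ 0.8000.
So the minimum punishment length is K = 2.

2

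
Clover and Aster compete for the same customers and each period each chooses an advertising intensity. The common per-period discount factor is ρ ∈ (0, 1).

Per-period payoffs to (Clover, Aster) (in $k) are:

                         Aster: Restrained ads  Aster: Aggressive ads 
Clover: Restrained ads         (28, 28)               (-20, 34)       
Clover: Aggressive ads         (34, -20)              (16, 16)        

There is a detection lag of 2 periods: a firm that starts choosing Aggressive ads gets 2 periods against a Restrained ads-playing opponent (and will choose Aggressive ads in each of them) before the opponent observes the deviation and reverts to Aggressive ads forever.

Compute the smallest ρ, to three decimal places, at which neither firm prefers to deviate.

Deviating for the 2 undetected periods gains 34−28 = 6 per period over cooperation, then loses 28−16 = 12 per period forever once punishment starts.
Gain: 6(1 + ρ + … + ρ^1); loss: 12·ρ^2/(1−ρ).
No profitable deviation ⇔ 6(1−ρ^2) ≤ 12·ρ^2, i.e. ρ^2 ≥ 6/(6+12) = 1/3.
Hence ρ ≥ (1/3)^(1/2) ≈ 0.577.

0.577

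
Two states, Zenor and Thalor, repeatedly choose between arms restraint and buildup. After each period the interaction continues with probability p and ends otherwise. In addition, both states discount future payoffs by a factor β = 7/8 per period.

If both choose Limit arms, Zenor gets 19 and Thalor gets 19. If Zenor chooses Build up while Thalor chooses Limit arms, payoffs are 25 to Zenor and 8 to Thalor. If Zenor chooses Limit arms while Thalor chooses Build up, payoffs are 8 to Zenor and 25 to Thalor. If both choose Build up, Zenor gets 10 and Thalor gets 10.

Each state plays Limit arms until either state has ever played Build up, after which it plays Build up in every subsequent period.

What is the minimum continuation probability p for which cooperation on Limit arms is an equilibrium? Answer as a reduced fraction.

16/35

With continuation probability p and discount β, the effective per-period discount factor is βp.
Grim-trigger IC: βp ≥ (25−19)/(25−10) = 2/5.
So p ≥ (2/5)/(7/8) = 16/35.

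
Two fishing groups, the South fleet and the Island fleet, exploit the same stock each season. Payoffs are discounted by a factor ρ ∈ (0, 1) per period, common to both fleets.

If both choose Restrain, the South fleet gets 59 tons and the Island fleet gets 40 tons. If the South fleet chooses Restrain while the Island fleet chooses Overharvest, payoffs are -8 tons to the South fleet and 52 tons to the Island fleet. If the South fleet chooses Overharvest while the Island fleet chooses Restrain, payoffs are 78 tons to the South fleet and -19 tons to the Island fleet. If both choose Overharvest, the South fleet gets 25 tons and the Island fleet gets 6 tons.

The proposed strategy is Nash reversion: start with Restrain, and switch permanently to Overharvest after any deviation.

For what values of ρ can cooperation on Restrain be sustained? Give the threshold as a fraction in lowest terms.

the South fleet: cooperation gives 59 each period; deviation gives 78 once then 25 forever.
  59/(1−ρ) ≥ 78 + 25ρ/(1−ρ) ⇒ ρ ≥ 19/53.
the Island fleet: cooperation gives 40 each period; deviation gives 52 once then 6 forever.
  ρ ≥ 12/46 = 6/23.
Both must hold, so the binding constraint is the South fleet's: ρ ≥ 19/53.

19/53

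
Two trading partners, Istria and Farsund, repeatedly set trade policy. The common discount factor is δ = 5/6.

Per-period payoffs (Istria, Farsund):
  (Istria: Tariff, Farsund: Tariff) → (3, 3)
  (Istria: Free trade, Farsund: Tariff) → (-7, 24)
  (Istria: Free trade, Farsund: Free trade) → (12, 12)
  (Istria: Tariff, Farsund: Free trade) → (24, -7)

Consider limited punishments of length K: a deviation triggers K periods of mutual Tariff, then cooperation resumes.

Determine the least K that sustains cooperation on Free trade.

2

IC: δ(1−δ^K)/(1−δ) ≥ (24−12)/(12−3) = 4/3.
With δ = 5/6: need 1 − δ^K ≥ 4/3·(1−5/6)/(5/6), i.e. δ^K ≤ 0.7333.
Since (5/6)^1 = 0.8333 and (5/6)^2 = 0.6944, the smallest such K is 2.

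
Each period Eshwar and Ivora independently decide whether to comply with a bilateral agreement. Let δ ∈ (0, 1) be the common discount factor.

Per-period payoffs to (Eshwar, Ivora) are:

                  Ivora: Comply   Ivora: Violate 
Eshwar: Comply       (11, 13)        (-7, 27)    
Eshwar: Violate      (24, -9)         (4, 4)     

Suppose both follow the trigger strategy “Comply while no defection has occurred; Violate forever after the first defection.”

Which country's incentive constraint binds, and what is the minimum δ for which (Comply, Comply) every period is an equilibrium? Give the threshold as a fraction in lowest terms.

Eshwar; δ ≥ 13/20

Eshwar's threshold: (24−11)/(24−4) = 13/20.
Ivora's threshold: (27−13)/(27−4) = 14/23.
13/20 > 14/23, so Eshwar binds and δ* = 13/20.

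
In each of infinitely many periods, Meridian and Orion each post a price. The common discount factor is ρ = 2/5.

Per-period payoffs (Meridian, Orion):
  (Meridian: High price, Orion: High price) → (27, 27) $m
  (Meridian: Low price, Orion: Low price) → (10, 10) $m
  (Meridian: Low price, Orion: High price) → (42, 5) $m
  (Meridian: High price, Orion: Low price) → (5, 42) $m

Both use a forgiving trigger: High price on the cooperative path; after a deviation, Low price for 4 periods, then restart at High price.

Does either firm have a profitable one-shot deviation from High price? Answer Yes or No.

Comparing payoff streams over the 5 periods until play realigns: cooperate → 27(1+ρ+…+ρ^4); deviate → 42 + 10(ρ+…+ρ^4).
Cooperation is sustained iff (27−10)(ρ+…+ρ^4) ≥ 42−27.
ρ+…+ρ^4 = 2/5·(1−(2/5)^4)/(1−2/5) = 0.6496, and (42−27)/(27−10) = 0.8824.
0.6496 < 0.8824, so cooperation is not sustainable.

Yes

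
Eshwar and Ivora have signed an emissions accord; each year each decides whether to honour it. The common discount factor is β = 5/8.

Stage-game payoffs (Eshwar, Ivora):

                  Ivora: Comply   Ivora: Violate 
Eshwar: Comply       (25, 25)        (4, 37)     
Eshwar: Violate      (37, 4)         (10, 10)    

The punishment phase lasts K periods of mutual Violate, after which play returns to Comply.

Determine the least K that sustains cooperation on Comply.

2

No profitable deviation requires (25−10)(β+…+β^K) ≥ 37−25, i.e. β+…+β^K ≥ 4/5 ≈ 0.8000.
With β = 5/8, the partial sums are K=1: 0.6250, K=2: 1.0156.
K = 2 is the first length at which the sum reaches 0.8000.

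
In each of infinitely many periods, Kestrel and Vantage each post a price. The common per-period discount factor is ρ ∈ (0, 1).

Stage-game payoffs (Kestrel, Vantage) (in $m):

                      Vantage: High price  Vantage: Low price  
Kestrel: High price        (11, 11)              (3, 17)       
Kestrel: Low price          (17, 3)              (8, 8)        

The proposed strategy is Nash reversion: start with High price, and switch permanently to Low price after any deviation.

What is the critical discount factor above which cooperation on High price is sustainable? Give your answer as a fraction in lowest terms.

One-period gain from deviating is 17 − 11 = 6. The loss is 11 − 8 = 3 in every subsequent period, with present value 3·ρ/(1−ρ).
Deviation is unprofitable when 3·ρ/(1−ρ) ≥ 6, i.e. ρ/(1−ρ) ≥ 2.
Equivalently ρ ≥ 6/(6+3) = 2/3.

2/3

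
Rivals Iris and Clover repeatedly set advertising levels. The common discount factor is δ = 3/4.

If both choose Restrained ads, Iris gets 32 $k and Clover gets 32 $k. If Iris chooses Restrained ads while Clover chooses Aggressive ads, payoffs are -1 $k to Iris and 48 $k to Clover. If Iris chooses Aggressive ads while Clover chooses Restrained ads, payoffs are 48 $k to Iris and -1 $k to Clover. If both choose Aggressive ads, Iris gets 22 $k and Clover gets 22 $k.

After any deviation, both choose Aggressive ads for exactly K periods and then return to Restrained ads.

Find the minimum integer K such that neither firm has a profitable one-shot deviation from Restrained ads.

3

No profitable deviation requires (32−22)(δ+…+δ^K) ≥ 48−32, i.e. δ+…+δ^K ≥ 8/5 ≈ 1.6000.
With δ = 3/4, the partial sums are K=1: 0.7500, K=2: 1.3125, K=3: 1.7344.
K = 3 is the first length at which the sum reaches 1.6000.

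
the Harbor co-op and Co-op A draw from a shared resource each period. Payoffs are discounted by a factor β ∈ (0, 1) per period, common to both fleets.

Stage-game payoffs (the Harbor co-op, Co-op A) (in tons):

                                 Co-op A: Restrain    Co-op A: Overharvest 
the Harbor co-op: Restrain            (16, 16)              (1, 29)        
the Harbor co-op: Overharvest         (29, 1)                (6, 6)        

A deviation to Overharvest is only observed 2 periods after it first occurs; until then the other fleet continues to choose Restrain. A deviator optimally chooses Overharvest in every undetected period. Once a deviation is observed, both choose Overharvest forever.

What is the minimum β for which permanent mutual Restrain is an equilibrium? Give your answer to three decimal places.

Deviating for the 2 undetected periods gains 29−16 = 13 per period over cooperation, then loses 16−6 = 10 per period forever once punishment starts.
Gain: 13(1 + β + … + β^1); loss: 10·β^2/(1−β).
No profitable deviation ⇔ 13(1−β^2) ≤ 10·β^2, i.e. β^2 ≥ 13/(13+10) = 13/23.
Hence β ≥ (13/23)^(1/2) ≈ 0.752.

0.752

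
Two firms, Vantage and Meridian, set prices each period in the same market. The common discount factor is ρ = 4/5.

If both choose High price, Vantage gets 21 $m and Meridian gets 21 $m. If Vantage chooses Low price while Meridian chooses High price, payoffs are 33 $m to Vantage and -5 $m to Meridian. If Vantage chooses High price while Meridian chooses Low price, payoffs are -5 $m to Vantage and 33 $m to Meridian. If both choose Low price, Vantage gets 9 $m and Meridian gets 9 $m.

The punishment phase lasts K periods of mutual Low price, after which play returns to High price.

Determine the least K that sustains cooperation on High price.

2

Need Σ_{k=1}^{K} ρ^k ≥ (33−21)/(21−9) = 1.0000 at ρ = 4/5.
At K = 1 the sum is 0.8000 < 1.0000; at K = 2 it is 1.4400 ≥ 1.0000.
So the minimum punishment length is K = 2.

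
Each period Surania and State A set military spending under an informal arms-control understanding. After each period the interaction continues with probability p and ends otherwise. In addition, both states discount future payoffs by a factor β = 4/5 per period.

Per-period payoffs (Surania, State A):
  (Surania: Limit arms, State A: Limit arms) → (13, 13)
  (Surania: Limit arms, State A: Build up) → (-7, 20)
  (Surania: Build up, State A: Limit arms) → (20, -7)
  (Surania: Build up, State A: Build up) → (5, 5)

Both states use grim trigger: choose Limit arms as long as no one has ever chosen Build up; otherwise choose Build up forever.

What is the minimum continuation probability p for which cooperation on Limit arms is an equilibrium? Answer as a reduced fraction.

With continuation probability p and discount β, the effective per-period discount factor is βp.
Grim-trigger IC: βp ≥ (20−13)/(20−5) = 7/15.
So p ≥ (7/15)/(4/5) = 7/12.

7/12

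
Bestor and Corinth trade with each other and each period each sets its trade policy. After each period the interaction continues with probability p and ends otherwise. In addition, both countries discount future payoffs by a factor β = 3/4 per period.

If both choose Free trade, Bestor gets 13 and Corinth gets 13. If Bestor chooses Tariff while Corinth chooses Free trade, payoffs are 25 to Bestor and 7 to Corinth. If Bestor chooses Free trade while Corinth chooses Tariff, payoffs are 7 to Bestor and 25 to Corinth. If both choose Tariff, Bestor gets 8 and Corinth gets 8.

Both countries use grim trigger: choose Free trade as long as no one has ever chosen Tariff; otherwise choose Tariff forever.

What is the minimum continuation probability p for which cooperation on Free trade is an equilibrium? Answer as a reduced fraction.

Expected continuation weight on next period's payoff is β·p = 3/4·p, which plays the role of the discount factor.
Cooperation requires 3/4·p ≥ (25−13)/(25−8) = 12/17, hence p ≥ 16/17.

16/17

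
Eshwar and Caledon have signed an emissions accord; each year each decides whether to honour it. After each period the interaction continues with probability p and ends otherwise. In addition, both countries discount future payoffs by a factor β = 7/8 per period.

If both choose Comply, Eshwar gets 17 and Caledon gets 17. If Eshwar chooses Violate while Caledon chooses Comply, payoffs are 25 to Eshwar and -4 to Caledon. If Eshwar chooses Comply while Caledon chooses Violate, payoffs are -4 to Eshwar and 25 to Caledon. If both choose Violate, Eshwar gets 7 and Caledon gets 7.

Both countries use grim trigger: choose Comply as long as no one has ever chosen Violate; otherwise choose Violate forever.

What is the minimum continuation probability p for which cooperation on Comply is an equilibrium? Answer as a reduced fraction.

With continuation probability p and discount β, the effective per-period discount factor is βp.
Grim-trigger IC: βp ≥ (25−17)/(25−7) = 4/9.
So p ≥ (4/9)/(7/8) = 32/63.

32/63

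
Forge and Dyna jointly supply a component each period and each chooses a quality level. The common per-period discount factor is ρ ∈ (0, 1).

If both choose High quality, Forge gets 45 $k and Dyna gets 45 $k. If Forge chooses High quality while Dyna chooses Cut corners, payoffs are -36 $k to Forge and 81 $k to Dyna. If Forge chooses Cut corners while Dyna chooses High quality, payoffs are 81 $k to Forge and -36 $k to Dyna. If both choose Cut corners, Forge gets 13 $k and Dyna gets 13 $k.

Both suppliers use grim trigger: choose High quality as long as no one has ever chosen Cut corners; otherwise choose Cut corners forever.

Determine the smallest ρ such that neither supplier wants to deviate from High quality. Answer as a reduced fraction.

9/17

45/(1−ρ) ≥ 81 + 13ρ/(1−ρ)
45 ≥ 81 − 68ρ
ρ ≥ 36/68 = 9/17.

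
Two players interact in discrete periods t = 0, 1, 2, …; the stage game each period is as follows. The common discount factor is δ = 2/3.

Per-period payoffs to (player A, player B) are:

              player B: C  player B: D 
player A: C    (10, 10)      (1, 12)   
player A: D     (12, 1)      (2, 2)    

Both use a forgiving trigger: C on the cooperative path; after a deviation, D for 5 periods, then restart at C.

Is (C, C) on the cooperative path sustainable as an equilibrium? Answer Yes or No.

Yes

IC: δ+…+δ^5 ≥ (12−10)/(10−2) = 1/4.
At δ = 2/3: partial sum = 1.7366 ≥ 0.2500. Cooperation sustainable.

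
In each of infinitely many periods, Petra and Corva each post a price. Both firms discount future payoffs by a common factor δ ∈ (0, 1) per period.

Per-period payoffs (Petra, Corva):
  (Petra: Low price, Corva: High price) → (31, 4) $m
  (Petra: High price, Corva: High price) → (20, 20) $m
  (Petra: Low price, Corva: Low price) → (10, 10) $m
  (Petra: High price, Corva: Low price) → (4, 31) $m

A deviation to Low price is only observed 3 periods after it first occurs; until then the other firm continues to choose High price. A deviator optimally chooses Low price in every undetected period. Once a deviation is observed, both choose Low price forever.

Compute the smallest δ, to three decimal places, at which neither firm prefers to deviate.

0.806

The best deviation is to choose Low price for all 3 undetected periods, earning 31 each, then 10 forever once detected.
Deviation value: 31(1−δ^3)/(1−δ) + 10δ^3/(1−δ); cooperation value: 20/(1−δ).
IC: 20 ≥ 31(1−δ^3) + 10δ^3 = 31 − 21δ^3.
So δ^3 ≥ 11/21, giving δ ≥ (11/21)^(1/3) ≈ 0.806.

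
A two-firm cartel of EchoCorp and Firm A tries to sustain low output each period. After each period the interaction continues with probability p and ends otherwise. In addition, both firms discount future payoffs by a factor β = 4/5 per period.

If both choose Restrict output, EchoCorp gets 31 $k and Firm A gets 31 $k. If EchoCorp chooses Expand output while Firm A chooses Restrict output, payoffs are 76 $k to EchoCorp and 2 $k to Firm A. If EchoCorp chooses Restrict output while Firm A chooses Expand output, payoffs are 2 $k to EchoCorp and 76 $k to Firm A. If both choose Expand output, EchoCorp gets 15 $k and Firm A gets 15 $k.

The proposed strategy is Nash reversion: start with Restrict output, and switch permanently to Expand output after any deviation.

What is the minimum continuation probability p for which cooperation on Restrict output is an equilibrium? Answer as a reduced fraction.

225/244

With continuation probability p and discount β, the effective per-period discount factor is βp.
Grim-trigger IC: βp ≥ (76−31)/(76−15) = 45/61.
So p ≥ (45/61)/(4/5) = 225/244.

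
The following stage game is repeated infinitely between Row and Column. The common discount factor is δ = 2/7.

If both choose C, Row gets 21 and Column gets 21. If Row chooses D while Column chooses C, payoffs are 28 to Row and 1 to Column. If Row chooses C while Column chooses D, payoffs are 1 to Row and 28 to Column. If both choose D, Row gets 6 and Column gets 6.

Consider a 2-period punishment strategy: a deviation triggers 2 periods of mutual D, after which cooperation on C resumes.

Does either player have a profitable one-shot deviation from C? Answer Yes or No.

Yes

A one-shot deviation gives 28 now, then 6 for 2 periods, then back to 21.
Gain from deviating: (28−21) today; loss: (21−6) in each of the next 2 periods.
No-deviation condition: (21−6)(δ+…+δ^2) ≥ 28−21, i.e. δ+…+δ^2 ≥ 7/15.
At δ = 2/7: δ+…+δ^2 = 0.3673 < 0.4667.
So cooperation is not sustainable.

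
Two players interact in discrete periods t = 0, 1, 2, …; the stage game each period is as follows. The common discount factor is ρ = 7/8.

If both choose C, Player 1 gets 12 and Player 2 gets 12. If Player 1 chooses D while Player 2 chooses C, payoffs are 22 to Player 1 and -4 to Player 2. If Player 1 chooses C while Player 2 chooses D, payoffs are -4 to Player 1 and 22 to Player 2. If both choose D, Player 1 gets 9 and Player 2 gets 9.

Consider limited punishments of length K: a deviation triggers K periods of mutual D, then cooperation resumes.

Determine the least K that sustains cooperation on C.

Need Σ_{k=1}^{K} ρ^k ≥ (22−12)/(12−9) = 3.3333 at ρ = 7/8.
At K = 4 the sum is 2.8967 < 3.3333; at K = 5 it is 3.4096 ≥ 3.3333.
So the minimum punishment length is K = 5.

5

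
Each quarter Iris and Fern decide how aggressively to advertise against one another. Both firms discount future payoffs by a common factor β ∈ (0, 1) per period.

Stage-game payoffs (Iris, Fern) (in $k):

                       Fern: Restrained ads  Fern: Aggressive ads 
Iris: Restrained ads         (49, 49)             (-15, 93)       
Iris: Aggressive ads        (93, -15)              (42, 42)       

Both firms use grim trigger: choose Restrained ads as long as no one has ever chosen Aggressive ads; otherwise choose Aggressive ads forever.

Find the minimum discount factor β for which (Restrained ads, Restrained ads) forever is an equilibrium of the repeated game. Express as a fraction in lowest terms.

Under grim trigger the critical discount factor is (T−C)/(T−P) with T = 93, C = 49, P = 42.
β* = (93−49)/(93−42) = 44/51.

44/51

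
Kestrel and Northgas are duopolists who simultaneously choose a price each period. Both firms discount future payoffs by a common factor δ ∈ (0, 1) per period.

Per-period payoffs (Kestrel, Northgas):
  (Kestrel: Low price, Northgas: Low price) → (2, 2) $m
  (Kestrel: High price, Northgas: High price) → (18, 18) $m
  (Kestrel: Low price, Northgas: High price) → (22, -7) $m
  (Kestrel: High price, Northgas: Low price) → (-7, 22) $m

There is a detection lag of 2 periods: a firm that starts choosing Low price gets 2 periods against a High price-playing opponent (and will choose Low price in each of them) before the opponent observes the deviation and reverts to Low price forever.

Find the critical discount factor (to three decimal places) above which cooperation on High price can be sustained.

0.447

Deviating for the 2 undetected periods gains 22−18 = 4 per period over cooperation, then loses 18−2 = 16 per period forever once punishment starts.
Gain: 4(1 + δ + … + δ^1); loss: 16·δ^2/(1−δ).
No profitable deviation ⇔ 4(1−δ^2) ≤ 16·δ^2, i.e. δ^2 ≥ 4/(4+16) = 1/5.
Hence δ ≥ (1/5)^(1/2) ≈ 0.447.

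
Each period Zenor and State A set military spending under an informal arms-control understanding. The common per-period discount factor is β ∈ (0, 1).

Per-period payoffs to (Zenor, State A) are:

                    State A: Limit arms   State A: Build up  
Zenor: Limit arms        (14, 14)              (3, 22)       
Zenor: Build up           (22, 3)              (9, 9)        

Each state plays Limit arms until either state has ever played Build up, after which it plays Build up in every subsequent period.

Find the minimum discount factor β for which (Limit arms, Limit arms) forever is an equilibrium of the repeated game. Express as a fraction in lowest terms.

8/13

Under grim trigger the critical discount factor is (T−C)/(T−P) with T = 22, C = 14, P = 9.
β* = (22−14)/(22−9) = 8/13.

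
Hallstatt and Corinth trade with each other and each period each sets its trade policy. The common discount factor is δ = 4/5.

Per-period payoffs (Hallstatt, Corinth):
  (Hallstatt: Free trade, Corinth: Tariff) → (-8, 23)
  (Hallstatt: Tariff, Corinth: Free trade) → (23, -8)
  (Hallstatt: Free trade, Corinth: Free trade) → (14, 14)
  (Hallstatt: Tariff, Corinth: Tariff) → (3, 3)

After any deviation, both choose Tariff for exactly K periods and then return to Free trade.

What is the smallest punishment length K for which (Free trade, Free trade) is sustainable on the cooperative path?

Need Σ_{k=1}^{K} δ^k ≥ (23−14)/(14−3) = 0.8182 at δ = 4/5.
At K = 1 the sum is 0.8000 < 0.8182; at K = 2 it is 1.4400 ≥ 0.8182.
So the minimum punishment length is K = 2.

2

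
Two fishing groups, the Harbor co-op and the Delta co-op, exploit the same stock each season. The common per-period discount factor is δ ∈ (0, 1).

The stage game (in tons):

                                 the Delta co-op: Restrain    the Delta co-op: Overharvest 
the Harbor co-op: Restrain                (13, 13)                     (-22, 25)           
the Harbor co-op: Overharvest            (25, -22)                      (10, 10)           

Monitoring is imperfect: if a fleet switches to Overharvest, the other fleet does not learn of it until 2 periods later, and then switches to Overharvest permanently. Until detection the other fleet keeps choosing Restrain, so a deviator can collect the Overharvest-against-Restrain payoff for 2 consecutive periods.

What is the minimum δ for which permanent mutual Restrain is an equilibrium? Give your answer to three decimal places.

0.894

Deviating for the 2 undetected periods gains 25−13 = 12 per period over cooperation, then loses 13−10 = 3 per period forever once punishment starts.
Gain: 12(1 + δ + … + δ^1); loss: 3·δ^2/(1−δ).
No profitable deviation ⇔ 12(1−δ^2) ≤ 3·δ^2, i.e. δ^2 ≥ 12/(12+3) = 4/5.
Hence δ ≥ (4/5)^(1/2) ≈ 0.894.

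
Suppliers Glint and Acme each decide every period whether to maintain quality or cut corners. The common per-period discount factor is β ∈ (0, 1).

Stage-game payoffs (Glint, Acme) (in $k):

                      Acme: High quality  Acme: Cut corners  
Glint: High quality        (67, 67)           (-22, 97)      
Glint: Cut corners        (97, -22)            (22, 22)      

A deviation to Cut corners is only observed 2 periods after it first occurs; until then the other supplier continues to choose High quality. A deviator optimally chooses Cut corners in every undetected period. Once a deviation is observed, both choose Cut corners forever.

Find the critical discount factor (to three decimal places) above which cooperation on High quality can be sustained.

0.632

Deviating for the 2 undetected periods gains 97−67 = 30 per period over cooperation, then loses 67−22 = 45 per period forever once punishment starts.
Gain: 30(1 + β + … + β^1); loss: 45·β^2/(1−β).
No profitable deviation ⇔ 30(1−β^2) ≤ 45·β^2, i.e. β^2 ≥ 30/(30+45) = 2/5.
Hence β ≥ (2/5)^(1/2) ≈ 0.632.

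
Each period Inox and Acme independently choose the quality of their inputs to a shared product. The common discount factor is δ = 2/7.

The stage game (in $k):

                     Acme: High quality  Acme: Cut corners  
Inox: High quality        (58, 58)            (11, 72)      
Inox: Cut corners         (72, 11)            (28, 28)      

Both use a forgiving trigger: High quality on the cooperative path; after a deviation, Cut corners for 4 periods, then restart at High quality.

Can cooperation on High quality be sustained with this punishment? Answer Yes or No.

A one-shot deviation gives 72 now, then 28 for 4 periods, then back to 58.
Gain from deviating: (72−58) today; loss: (58−28) in each of the next 4 periods.
No-deviation condition: (58−28)(δ+…+δ^4) ≥ 72−58, i.e. δ+…+δ^4 ≥ 7/15.
At δ = 2/7: δ+…+δ^4 = 0.3973 < 0.4667.
So cooperation is not sustainable.

No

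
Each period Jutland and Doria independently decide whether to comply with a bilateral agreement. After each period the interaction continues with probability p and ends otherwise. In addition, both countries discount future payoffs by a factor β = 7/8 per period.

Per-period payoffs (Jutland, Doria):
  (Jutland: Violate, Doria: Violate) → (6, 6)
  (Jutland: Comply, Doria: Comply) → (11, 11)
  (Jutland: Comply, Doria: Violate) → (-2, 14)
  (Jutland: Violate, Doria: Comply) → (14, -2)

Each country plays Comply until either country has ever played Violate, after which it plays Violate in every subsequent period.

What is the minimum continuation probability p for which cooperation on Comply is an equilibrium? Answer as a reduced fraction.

3/7

With continuation probability p and discount β, the effective per-period discount factor is βp.
Grim-trigger IC: βp ≥ (14−11)/(14−6) = 3/8.
So p ≥ (3/8)/(7/8) = 3/7.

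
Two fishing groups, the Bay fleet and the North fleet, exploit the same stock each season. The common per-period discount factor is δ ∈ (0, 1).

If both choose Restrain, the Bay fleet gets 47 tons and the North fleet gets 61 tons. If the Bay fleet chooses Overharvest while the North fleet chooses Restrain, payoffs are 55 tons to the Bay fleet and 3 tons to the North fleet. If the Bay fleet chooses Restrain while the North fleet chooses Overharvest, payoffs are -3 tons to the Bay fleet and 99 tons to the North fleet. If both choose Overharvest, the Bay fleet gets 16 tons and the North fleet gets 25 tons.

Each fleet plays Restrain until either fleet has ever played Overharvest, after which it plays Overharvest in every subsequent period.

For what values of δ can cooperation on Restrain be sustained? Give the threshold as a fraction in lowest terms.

For the Bay fleet: deviation gain 55−47 = 8, per-period punishment loss 47−16 = 31. IC gives δ ≥ 8/39.
For the North fleet: gain 38, loss 36 per period, so δ ≥ 38/74 = 19/37.
The tighter constraint is the North fleet's, so cooperation needs δ ≥ 19/37.

19/37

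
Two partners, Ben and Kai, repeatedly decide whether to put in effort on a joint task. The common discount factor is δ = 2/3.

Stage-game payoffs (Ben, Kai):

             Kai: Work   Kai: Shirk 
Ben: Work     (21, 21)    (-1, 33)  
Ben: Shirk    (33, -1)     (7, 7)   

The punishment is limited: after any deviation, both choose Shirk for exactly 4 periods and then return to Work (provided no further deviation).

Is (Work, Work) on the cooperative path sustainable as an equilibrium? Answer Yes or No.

A one-shot deviation gives 33 now, then 7 for 4 periods, then back to 21.
Gain from deviating: (33−21) today; loss: (21−7) in each of the next 4 periods.
No-deviation condition: (21−7)(δ+…+δ^4) ≥ 33−21, i.e. δ+…+δ^4 ≥ 6/7.
At δ = 2/3: δ+…+δ^4 = 1.6049 ≥ 0.8571.
So cooperation is sustainable.

Yes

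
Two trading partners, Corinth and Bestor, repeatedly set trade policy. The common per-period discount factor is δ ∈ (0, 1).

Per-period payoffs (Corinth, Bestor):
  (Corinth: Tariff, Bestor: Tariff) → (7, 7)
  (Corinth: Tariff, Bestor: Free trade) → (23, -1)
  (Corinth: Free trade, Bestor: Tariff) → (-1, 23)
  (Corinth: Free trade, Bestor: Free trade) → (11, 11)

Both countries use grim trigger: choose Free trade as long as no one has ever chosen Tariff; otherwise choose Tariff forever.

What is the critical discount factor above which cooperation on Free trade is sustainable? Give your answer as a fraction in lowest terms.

3/4

One-period gain from deviating is 23 − 11 = 12. The loss is 11 − 7 = 4 in every subsequent period, with present value 4·δ/(1−δ).
Deviation is unprofitable when 4·δ/(1−δ) ≥ 12, i.e. δ/(1−δ) ≥ 3.
Equivalently δ ≥ 12/(12+4) = 3/4.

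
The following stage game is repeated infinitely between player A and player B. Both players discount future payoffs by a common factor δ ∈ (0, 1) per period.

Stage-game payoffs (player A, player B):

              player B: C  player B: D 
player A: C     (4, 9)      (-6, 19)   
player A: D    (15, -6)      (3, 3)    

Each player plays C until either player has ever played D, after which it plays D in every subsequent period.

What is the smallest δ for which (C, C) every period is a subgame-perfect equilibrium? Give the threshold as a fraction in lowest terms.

player A: cooperation gives 4 each period; deviation gives 15 once then 3 forever.
  4/(1−δ) ≥ 15 + 3δ/(1−δ) ⇒ δ ≥ 11/12.
player B: cooperation gives 9 each period; deviation gives 19 once then 3 forever.
  δ ≥ 10/16 = 5/8.
Both must hold, so the binding constraint is player A's: δ ≥ 11/12.

11/12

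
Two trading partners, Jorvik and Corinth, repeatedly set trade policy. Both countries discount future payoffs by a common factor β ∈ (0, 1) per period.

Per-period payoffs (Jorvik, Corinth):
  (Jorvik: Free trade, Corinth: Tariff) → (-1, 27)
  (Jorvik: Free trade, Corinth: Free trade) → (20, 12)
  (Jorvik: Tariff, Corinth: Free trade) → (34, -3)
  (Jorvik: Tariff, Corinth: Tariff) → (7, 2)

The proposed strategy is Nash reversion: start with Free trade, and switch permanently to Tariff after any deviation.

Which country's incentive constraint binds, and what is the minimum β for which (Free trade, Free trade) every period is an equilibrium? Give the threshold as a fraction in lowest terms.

For Jorvik: deviation gain 34−20 = 14, per-period punishment loss 20−7 = 13. IC gives β ≥ 14/27.
For Corinth: gain 15, loss 10 per period, so β ≥ 15/25 = 3/5.
The tighter constraint is Corinth's, so cooperation needs β ≥ 3/5.

Corinth; β ≥ 3/5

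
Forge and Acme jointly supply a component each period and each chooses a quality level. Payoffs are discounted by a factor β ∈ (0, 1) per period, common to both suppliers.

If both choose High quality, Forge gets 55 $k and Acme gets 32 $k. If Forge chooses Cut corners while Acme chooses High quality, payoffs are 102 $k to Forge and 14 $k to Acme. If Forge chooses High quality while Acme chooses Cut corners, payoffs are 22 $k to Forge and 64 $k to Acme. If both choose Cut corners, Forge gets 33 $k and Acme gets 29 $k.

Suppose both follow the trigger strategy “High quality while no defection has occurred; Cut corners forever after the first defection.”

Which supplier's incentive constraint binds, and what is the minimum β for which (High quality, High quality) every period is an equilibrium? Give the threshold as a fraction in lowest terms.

Forge: cooperation gives 55 each period; deviation gives 102 once then 33 forever.
  55/(1−β) ≥ 102 + 33β/(1−β) ⇒ β ≥ 47/69.
Acme: cooperation gives 32 each period; deviation gives 64 once then 29 forever.
  β ≥ 32/35.
Both must hold, so the binding constraint is Acme's: β ≥ 32/35.

Acme; β ≥ 32/35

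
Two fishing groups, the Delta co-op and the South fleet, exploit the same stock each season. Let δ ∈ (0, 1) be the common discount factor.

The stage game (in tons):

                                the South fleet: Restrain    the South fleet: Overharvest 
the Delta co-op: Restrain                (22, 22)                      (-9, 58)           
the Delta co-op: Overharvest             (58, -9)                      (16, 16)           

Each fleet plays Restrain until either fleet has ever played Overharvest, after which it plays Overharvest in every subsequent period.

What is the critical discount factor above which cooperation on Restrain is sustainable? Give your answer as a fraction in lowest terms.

22/(1−δ) ≥ 58 + 16δ/(1−δ)
22 ≥ 58 − 42δ
δ ≥ 36/42 = 6/7.

6/7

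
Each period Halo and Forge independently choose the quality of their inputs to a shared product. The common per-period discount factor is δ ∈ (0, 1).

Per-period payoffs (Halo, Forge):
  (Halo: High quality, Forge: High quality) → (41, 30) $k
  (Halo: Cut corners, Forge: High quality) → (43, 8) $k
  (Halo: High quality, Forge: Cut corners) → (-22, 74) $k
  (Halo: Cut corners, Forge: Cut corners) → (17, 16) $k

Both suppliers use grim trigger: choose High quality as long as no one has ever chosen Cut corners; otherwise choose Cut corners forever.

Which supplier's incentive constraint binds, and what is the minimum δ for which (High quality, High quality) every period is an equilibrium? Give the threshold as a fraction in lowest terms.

Forge; δ ≥ 22/29

Halo: cooperation gives 41 each period; deviation gives 43 once then 17 forever.
  41/(1−δ) ≥ 43 + 17δ/(1−δ) ⇒ δ ≥ 2/26 = 1/13.
Forge: cooperation gives 30 each period; deviation gives 74 once then 16 forever.
  δ ≥ 44/58 = 22/29.
Both must hold, so the binding constraint is Forge's: δ ≥ 22/29.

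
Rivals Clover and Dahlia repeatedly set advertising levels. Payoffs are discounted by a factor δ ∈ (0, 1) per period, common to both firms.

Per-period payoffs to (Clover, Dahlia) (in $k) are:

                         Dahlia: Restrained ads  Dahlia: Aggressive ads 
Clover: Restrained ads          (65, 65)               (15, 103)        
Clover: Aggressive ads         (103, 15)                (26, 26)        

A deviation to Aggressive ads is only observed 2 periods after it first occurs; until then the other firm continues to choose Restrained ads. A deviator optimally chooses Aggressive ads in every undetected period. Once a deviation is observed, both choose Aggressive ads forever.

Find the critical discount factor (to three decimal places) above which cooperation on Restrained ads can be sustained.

0.703

Deviating for the 2 undetected periods gains 103−65 = 38 per period over cooperation, then loses 65−26 = 39 per period forever once punishment starts.
Gain: 38(1 + δ + … + δ^1); loss: 39·δ^2/(1−δ).
No profitable deviation ⇔ 38(1−δ^2) ≤ 39·δ^2, i.e. δ^2 ≥ 38/(38+39) = 38/77.
Hence δ ≥ (38/77)^(1/2) ≈ 0.703.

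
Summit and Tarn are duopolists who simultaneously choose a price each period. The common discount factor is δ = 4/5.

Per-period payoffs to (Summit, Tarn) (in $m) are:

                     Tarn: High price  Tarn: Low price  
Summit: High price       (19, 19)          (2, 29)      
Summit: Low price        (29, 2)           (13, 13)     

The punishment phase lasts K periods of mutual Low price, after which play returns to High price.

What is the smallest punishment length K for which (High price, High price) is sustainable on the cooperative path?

3

No profitable deviation requires (19−13)(δ+…+δ^K) ≥ 29−19, i.e. δ+…+δ^K ≥ 5/3 ≈ 1.6667.
With δ = 4/5, the partial sums are K=1: 0.8000, K=2: 1.4400, K=3: 1.9520.
K = 3 is the first length at which the sum reaches 1.6667.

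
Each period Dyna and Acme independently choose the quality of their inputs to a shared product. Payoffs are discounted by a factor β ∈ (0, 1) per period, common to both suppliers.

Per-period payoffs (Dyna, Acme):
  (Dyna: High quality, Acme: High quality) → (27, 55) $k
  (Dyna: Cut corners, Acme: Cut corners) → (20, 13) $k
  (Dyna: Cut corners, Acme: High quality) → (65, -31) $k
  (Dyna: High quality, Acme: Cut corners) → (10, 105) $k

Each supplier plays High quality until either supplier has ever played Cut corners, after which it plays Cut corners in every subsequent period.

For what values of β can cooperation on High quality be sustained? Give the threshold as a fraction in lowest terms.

Dyna's threshold: (65−27)/(65−20) = 38/45.
Acme's threshold: (105−55)/(105−13) = 25/46.
38/45 > 25/46, so Dyna binds and β* = 38/45.

38/45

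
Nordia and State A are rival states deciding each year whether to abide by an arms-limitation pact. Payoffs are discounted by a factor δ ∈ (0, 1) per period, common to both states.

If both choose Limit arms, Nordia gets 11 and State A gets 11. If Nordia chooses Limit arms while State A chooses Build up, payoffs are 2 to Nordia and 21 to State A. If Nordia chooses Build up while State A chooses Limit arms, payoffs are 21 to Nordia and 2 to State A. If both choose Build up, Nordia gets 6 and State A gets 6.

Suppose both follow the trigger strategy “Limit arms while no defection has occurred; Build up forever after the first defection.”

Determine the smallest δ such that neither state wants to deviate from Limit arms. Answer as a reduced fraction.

11/(1−δ) ≥ 21 + 6δ/(1−δ)
11 ≥ 21 − 15δ
δ ≥ 10/15 = 2/3.

2/3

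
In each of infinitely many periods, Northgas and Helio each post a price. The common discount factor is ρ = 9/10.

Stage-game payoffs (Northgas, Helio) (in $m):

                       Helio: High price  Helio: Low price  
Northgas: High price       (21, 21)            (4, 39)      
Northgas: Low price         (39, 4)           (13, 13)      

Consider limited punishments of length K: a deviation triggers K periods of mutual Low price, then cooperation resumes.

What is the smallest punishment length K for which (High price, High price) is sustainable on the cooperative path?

3

Need Σ_{k=1}^{K} ρ^k ≥ (39−21)/(21−13) = 2.2500 at ρ = 9/10.
At K = 2 the sum is 1.7100 < 2.2500; at K = 3 it is 2.4390 ≥ 2.2500.
So the minimum punishment length is K = 3.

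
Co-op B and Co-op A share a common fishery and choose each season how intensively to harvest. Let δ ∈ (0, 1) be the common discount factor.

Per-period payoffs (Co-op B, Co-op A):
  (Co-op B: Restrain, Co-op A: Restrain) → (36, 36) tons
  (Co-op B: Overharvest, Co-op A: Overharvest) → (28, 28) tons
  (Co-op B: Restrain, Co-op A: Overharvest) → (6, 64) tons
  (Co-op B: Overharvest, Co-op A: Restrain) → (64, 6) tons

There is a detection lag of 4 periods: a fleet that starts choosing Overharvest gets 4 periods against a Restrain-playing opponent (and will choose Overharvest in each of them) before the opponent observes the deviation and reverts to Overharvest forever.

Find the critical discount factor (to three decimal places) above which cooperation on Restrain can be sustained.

A deviator earns 64 for 4 periods, then 28 forever; cooperating earns 36 forever. Multiplying the IC by (1−δ):
36 ≥ 64(1−δ^4) + 28δ^4, so 36·δ^4 ≥ 28 and δ^4 ≥ 7/9.
δ ≥ (7/9)^(1/4) ≈ 0.939.

0.939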